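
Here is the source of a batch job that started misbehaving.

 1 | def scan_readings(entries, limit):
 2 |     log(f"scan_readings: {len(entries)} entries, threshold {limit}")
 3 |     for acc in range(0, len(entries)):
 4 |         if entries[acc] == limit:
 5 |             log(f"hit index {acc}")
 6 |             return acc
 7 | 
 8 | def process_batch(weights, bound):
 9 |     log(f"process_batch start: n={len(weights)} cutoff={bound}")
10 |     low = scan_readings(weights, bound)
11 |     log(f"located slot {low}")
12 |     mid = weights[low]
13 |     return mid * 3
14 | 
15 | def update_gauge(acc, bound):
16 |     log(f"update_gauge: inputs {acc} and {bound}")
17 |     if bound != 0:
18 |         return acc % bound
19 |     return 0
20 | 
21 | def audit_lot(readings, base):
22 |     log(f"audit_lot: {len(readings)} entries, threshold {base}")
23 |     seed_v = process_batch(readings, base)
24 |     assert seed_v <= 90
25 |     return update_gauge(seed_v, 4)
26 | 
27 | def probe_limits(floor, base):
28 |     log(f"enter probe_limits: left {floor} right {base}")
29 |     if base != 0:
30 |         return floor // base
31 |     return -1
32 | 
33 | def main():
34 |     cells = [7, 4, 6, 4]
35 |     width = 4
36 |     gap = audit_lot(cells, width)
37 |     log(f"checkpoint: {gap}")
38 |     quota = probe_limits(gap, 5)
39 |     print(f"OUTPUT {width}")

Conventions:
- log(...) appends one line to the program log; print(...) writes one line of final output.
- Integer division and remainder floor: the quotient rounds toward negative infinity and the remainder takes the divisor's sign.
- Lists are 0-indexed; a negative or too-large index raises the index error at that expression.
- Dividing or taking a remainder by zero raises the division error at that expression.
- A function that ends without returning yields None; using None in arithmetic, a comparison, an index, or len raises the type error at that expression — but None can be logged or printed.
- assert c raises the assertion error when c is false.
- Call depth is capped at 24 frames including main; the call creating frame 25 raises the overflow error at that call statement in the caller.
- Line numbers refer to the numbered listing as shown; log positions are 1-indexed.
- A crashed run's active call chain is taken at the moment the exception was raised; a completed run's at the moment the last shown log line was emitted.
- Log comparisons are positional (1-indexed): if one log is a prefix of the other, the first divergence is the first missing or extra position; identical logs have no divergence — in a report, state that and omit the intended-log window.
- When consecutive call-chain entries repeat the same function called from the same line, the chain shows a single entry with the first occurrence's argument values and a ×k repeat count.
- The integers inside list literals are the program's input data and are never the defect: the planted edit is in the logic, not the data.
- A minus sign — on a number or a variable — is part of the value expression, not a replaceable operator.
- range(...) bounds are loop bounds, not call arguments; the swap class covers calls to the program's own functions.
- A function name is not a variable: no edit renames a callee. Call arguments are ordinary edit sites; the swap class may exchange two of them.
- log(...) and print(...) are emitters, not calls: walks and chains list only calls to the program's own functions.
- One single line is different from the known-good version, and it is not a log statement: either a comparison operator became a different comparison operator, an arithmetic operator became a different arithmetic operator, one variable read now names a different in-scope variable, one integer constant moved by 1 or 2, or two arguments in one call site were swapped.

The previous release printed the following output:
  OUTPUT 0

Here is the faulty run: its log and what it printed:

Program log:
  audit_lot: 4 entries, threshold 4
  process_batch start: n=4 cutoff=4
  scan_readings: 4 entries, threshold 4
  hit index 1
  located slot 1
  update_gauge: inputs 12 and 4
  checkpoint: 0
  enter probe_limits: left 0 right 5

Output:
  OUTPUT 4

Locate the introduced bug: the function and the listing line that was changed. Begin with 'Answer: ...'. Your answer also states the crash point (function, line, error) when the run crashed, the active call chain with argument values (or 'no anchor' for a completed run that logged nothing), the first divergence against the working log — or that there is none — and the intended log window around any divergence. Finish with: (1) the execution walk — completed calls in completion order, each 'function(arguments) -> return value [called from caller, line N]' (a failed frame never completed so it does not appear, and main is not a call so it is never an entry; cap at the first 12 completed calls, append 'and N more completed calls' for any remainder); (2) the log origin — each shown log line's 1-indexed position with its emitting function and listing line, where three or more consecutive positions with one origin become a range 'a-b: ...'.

Answer: the defect is in main at line 39.
Core observation: The logs agree in full; only the final output differs.
Call chain: main -> probe_limits(0, 5) (called at line 38).
First divergence: none — the logs agree in full.
Execution walk:
  scan_readings([7, 4, 6, 4], 4) -> 1  [called from process_batch, line 10]
  process_batch([7, 4, 6, 4], 4) -> 12  [called from audit_lot, line 23]
  update_gauge(12, 4) -> 0  [called from audit_lot, line 25]
  audit_lot([7, 4, 6, 4], 4) -> 0  [called from main, line 36]
  probe_limits(0, 5) -> 0  [called from main, line 38]
Log line origins:
  1: from audit_lot, line 22
  2: from process_batch, line 9
  3: from scan_readings, line 2
  4: from scan_readings, line 5
  5: from process_batch, line 11
  6: from update_gauge, line 16
  7: from main, line 37
  8: from probe_limits, line 28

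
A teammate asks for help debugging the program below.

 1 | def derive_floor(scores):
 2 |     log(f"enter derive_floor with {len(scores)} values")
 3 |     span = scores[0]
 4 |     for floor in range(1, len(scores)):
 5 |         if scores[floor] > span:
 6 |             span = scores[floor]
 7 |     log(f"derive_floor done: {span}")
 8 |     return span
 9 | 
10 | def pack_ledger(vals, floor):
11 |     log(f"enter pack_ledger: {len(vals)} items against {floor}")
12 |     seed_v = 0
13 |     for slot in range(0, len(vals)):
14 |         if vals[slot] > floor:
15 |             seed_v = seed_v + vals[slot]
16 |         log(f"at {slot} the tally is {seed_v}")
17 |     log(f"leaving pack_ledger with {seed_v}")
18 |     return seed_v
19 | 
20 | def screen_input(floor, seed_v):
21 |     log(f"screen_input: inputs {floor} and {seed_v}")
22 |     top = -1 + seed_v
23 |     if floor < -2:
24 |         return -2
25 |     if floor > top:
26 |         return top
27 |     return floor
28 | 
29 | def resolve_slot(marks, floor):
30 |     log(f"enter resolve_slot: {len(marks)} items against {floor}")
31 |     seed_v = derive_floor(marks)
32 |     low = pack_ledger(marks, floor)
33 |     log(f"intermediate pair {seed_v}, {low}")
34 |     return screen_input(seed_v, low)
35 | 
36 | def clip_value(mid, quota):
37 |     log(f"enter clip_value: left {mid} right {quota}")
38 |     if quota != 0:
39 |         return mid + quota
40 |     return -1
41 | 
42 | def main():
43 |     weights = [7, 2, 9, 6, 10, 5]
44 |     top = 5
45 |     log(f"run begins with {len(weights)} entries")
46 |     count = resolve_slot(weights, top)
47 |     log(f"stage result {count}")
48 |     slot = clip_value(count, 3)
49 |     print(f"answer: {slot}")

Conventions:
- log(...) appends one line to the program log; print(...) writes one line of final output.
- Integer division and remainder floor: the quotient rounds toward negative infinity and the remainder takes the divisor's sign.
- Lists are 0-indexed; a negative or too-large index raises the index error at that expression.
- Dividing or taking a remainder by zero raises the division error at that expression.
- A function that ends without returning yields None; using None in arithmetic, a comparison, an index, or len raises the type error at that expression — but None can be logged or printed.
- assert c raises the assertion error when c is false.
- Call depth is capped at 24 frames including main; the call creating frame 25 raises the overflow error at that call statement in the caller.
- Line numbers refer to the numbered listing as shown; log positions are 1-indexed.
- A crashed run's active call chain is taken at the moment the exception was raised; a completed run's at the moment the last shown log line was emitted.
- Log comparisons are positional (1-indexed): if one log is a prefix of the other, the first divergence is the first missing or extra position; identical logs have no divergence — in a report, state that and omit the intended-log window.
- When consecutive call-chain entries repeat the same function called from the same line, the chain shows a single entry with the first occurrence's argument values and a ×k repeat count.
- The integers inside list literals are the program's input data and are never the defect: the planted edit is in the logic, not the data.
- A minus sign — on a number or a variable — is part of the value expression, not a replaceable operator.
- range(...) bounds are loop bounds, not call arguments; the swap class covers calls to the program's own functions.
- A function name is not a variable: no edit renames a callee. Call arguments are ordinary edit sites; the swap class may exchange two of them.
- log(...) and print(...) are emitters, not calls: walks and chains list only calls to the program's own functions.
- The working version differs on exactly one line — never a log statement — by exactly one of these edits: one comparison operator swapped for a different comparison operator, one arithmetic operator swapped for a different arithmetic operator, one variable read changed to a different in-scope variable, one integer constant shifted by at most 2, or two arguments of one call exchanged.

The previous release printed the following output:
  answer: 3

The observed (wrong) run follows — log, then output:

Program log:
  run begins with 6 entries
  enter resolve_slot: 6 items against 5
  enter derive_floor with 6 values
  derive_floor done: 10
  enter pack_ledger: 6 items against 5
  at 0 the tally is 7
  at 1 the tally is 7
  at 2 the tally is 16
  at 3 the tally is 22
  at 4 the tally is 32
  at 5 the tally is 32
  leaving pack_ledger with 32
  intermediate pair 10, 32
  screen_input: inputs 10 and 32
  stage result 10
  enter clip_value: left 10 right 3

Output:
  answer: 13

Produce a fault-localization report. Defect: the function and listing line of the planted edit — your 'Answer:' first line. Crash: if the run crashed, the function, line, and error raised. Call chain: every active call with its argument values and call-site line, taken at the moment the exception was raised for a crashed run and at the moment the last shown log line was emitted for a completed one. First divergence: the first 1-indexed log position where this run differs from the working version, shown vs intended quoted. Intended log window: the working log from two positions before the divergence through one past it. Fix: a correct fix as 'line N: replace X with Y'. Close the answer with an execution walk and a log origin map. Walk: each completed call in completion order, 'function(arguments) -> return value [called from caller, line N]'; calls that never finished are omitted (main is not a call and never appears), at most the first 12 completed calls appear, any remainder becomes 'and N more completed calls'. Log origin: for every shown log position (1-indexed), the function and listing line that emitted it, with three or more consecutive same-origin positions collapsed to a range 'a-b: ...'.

Answer: the defect is in clip_value at line 39.
The tell: Nothing in the log betrays the bug — only the output does.
Call chain: main -> clip_value(10, 3) (called at line 48).
First divergence: none (the log streams are identical).
Execution walk:
  derive_floor([7, 2, 9, 6, 10, 5]) -> 10  [called from resolve_slot, line 31]
  pack_ledger([7, 2, 9, 6, 10, 5], 5) -> 32  [called from resolve_slot, line 32]
  screen_input(10, 32) -> 10  [called from resolve_slot, line 34]
  resolve_slot([7, 2, 9, 6, 10, 5], 5) -> 10  [called from main, line 46]
  clip_value(10, 3) -> 13  [called from main, line 48]
Log origins:
  1 — main, line 45
  2 — resolve_slot, line 30
  3 — derive_floor, line 2
  4 — derive_floor, line 7
  5 — pack_ledger, line 11
  6-11 — pack_ledger, line 16
  12 — pack_ledger, line 17
  13 — resolve_slot, line 33
  14 — screen_input, line 21
  15 — main, line 47
  16 — clip_value, line 37
A correct fix: line 39: replace `+` with `//`.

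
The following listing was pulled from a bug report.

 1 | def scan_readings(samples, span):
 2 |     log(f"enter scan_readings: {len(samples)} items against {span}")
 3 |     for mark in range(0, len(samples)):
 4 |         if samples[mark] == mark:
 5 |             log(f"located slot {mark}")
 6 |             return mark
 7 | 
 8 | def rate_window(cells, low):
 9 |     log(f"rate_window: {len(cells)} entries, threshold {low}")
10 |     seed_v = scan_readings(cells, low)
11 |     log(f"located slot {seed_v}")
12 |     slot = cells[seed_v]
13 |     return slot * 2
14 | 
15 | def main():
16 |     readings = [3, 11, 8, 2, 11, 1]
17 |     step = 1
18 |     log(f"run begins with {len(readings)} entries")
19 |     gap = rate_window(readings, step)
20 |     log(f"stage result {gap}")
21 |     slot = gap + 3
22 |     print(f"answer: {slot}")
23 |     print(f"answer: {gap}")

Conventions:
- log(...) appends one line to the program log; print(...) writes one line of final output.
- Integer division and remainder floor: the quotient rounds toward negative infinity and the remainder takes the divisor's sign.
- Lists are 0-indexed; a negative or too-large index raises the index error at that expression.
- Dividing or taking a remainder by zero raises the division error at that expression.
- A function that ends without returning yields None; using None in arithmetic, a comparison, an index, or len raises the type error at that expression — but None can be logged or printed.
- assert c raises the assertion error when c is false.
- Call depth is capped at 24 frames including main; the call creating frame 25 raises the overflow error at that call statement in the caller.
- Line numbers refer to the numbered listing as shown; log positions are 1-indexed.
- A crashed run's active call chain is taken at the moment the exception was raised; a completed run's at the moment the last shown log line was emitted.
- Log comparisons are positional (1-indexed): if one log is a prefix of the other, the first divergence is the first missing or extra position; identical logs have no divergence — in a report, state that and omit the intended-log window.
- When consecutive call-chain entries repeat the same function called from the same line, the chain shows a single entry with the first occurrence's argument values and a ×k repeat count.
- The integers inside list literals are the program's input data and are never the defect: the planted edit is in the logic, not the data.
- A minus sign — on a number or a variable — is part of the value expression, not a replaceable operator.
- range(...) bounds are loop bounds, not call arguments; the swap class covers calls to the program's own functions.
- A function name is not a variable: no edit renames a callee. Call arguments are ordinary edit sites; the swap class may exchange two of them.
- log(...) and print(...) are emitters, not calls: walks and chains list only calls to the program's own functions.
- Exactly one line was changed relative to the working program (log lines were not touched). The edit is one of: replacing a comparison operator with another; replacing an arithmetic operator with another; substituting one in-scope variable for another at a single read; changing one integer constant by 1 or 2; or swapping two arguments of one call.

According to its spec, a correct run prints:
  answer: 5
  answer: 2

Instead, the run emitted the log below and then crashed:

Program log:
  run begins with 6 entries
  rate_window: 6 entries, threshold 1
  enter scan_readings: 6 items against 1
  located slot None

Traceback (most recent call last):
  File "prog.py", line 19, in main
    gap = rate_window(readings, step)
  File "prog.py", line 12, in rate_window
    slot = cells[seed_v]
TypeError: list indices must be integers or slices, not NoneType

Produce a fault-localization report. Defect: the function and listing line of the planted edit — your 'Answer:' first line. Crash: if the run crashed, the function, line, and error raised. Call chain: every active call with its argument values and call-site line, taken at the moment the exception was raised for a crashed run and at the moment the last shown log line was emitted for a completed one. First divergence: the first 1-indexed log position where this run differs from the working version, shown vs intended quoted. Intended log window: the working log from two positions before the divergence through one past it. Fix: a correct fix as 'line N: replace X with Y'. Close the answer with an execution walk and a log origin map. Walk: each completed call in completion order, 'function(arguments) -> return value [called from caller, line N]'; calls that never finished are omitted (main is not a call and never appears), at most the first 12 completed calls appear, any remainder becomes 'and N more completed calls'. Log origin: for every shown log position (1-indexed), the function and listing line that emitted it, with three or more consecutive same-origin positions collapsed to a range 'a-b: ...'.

Answer: the defect is in scan_readings at line 4.
The tell: Position 4 is the first bad log line: 'located slot None' should read 'located slot 5'.
Crash: rate_window, line 12, TypeError.
Call chain: main -> rate_window([3, 11, 8, 2, 11, 1], 1) (called at line 19).
First divergence: position 4 — the shown line 'located slot None' should read 'located slot 5'.
Intended log window:
  2: rate_window: 6 entries, threshold 1
  3: enter scan_readings: 6 items against 1
  4: located slot 5
  5: located slot 5
Execution walk:
  scan_readings([3, 11, 8, 2, 11, 1], 1) -> None  [called from rate_window, line 10]
Log line origins:
  1: emitted by main (line 18)
  2: emitted by rate_window (line 9)
  3: emitted by scan_readings (line 2)
  4: emitted by rate_window (line 11)
A correct fix: line 4: replace `samples[mark] == mark` with `samples[mark] == span`.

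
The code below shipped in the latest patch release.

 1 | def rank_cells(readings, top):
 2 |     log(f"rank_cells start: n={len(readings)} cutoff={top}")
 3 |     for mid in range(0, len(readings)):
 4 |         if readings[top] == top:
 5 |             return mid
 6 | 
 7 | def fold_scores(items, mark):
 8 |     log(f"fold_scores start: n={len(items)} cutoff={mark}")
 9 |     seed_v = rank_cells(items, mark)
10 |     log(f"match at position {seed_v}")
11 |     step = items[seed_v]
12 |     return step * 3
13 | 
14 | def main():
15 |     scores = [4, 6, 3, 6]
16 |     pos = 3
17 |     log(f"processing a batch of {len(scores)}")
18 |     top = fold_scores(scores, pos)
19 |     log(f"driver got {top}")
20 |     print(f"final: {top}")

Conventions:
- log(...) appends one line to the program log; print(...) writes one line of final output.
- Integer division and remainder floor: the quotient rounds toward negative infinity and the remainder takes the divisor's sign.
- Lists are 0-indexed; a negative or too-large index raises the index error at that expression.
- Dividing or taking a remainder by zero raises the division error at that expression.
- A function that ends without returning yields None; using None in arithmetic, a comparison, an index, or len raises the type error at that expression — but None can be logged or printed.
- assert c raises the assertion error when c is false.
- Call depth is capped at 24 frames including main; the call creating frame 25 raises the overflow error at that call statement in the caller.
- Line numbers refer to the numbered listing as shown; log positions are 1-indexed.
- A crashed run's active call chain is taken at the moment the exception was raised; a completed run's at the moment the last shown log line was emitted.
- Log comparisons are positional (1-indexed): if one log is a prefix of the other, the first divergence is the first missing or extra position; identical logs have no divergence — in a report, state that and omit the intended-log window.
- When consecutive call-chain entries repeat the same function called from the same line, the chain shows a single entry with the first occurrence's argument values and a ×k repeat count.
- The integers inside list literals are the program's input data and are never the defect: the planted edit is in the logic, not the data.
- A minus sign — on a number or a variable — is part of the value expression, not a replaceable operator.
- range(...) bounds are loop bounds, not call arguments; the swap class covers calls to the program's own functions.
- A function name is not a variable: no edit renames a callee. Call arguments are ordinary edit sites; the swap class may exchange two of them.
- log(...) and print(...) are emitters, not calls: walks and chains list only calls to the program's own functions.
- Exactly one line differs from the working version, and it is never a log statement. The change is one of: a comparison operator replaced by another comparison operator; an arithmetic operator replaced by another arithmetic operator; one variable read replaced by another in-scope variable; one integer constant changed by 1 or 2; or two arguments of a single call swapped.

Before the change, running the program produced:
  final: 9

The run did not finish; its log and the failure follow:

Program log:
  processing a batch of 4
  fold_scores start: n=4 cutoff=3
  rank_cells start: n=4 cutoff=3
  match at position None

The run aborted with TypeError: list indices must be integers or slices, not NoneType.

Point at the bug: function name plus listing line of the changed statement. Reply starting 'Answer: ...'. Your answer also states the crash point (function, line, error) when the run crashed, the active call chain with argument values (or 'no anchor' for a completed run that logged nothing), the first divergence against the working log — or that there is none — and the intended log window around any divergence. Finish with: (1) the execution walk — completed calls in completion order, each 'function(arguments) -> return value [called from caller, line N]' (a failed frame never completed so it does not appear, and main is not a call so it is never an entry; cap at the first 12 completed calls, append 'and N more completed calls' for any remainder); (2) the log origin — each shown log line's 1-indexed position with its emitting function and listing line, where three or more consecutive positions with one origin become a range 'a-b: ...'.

Answer: the defect is in rank_cells at line 4.
Core observation: The log first diverges at position 4: the faulty run prints 'match at position None' where the working version prints 'match at position 2'.
Crash: fold_scores, line 11, TypeError.
Call chain: main -> fold_scores([4, 6, 3, 6], 3) (called at line 18).
First divergence: at position 4 the run shows 'match at position None' where the working version logs 'match at position 2'.
Intended log window:
  2: fold_scores start: n=4 cutoff=3
  3: rank_cells start: n=4 cutoff=3
  4: match at position 2
  5: driver got 9
Execution walk:
  rank_cells([4, 6, 3, 6], 3) -> None  [called from fold_scores, line 9]
Log origins:
  1: logged in main at line 17
  2: logged in fold_scores at line 8
  3: logged in rank_cells at line 2
  4: logged in fold_scores at line 10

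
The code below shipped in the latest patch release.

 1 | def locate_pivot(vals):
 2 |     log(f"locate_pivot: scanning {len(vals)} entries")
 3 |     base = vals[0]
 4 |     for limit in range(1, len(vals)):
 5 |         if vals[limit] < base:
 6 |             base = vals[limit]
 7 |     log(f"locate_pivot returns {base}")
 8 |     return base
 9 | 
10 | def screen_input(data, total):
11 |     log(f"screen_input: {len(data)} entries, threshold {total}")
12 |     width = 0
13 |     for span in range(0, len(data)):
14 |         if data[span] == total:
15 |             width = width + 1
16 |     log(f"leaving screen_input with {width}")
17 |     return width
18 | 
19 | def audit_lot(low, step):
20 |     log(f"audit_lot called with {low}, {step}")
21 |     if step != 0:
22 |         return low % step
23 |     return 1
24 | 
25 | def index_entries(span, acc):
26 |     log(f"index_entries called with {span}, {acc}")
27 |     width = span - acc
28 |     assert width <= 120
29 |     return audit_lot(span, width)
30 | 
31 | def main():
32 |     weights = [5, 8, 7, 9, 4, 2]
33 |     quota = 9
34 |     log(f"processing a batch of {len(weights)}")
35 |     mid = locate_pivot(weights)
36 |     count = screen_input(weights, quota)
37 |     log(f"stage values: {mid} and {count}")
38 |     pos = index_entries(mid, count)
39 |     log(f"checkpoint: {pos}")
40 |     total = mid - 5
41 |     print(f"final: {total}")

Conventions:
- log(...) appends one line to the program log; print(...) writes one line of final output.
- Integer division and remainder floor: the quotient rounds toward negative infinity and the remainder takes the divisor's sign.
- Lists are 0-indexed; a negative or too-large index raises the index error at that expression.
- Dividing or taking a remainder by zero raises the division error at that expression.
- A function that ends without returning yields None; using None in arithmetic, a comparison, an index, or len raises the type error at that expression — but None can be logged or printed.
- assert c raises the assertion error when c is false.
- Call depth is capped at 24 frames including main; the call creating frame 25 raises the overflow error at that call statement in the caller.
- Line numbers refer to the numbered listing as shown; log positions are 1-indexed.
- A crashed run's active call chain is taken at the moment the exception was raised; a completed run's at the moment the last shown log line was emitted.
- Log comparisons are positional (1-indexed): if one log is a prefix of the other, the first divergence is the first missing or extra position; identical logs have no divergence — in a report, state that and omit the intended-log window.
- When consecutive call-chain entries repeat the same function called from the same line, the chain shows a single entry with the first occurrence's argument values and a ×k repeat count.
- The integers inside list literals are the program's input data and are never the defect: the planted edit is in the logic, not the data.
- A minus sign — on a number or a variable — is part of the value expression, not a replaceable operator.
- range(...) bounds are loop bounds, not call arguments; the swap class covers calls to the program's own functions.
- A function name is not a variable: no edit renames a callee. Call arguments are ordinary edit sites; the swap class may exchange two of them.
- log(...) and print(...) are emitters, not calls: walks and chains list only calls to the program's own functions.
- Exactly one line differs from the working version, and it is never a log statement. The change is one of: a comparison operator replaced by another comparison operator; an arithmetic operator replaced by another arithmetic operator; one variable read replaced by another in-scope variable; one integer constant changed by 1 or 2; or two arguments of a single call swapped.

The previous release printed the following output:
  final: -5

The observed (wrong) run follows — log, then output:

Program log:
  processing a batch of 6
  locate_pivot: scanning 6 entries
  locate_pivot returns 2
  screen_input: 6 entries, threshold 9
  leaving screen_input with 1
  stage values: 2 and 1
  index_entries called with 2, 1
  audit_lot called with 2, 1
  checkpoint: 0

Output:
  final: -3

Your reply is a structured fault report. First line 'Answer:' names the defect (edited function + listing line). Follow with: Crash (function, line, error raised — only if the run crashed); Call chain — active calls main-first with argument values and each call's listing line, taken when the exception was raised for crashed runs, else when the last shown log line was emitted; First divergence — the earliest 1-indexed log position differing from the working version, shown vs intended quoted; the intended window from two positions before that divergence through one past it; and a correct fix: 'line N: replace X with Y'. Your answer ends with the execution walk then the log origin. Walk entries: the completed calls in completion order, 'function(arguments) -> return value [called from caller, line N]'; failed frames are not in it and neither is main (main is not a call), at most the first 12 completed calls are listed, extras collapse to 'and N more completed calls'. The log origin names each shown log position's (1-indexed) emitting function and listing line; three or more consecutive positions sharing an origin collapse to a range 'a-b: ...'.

Answer: the defect is in main at line 40.
The tell: No log line changed; the fault shows up purely in the output.
Call chain: main.
First divergence: there is none — every log position agrees.
Execution walk:
  locate_pivot([5, 8, 7, 9, 4, 2]) -> 2  [called from main, line 35]
  screen_input([5, 8, 7, 9, 4, 2], 9) -> 1  [called from main, line 36]
  audit_lot(2, 1) -> 0  [called from index_entries, line 29]
  index_entries(2, 1) -> 0  [called from main, line 38]
Origin of each log line:
  1: emitted by main (line 34)
  2: emitted by locate_pivot (line 2)
  3: emitted by locate_pivot (line 7)
  4: emitted by screen_input (line 11)
  5: emitted by screen_input (line 16)
  6: emitted by main (line 37)
  7: emitted by index_entries (line 26)
  8: emitted by audit_lot (line 20)
  9: emitted by main (line 39)
A correct fix: line 40: replace `mid` with `pos`.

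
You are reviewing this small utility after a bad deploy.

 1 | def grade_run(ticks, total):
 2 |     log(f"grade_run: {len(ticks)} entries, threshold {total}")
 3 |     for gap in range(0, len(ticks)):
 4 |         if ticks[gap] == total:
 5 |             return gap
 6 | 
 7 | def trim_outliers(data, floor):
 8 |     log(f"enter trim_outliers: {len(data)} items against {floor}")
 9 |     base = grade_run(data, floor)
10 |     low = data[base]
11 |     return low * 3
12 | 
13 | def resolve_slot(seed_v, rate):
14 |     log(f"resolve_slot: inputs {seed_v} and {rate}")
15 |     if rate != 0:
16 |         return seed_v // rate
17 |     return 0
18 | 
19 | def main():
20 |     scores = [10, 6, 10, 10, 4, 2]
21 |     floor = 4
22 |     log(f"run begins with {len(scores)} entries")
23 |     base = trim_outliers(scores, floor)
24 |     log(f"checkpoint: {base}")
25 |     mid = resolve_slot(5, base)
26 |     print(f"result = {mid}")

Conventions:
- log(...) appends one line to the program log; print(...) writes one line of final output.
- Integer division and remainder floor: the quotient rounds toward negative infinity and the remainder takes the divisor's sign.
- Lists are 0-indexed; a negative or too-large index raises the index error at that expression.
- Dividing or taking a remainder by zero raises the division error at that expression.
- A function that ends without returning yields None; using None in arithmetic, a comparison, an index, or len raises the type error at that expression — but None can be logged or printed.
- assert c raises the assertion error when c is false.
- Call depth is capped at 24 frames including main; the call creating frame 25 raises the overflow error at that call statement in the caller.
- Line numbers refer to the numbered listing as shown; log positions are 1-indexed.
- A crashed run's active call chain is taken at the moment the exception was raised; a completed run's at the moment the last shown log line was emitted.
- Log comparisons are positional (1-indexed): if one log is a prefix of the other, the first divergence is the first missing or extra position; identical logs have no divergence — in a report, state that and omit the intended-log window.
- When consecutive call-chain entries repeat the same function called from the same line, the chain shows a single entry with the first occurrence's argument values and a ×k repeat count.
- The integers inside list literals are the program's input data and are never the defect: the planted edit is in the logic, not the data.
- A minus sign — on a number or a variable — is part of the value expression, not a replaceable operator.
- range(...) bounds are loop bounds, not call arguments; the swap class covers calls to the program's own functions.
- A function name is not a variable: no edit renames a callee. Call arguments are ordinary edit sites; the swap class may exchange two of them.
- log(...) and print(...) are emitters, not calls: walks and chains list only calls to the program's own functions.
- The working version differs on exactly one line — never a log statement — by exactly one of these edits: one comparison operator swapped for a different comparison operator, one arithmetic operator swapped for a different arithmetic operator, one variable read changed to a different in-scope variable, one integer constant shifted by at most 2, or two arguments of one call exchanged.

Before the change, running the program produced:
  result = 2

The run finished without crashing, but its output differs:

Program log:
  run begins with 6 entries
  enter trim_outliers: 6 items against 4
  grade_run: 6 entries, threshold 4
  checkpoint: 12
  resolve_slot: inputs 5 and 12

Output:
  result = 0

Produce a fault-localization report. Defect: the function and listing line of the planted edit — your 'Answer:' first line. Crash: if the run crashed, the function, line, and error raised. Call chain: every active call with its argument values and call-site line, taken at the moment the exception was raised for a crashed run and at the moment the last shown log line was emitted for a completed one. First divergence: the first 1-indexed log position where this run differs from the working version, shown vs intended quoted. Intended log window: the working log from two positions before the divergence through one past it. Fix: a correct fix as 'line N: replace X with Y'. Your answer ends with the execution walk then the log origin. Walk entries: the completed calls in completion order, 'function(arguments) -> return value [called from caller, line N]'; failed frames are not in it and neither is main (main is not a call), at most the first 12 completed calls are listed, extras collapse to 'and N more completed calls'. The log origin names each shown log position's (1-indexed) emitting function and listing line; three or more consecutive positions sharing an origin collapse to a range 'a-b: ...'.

Answer: the defect is in main at line 25.
Key fact: At log position 5 the runs split — shown 'resolve_slot: inputs 5 and 12', but the working version logs 'resolve_slot: inputs 12 and 5'.
Call chain: main -> resolve_slot(5, 12) (called at line 25).
First divergence: position 5 — shown 'resolve_slot: inputs 5 and 12', intended 'resolve_slot: inputs 12 and 5'.
Intended log window:
  3: grade_run: 6 entries, threshold 4
  4: checkpoint: 12
  5: resolve_slot: inputs 12 and 5
Execution walk:
  grade_run([10, 6, 10, 10, 4, 2], 4) -> 4  [called from trim_outliers, line 9]
  trim_outliers([10, 6, 10, 10, 4, 2], 4) -> 12  [called from main, line 23]
  resolve_slot(5, 12) -> 0  [called from main, line 25]
Log origins:
  1: from main, line 22
  2: from trim_outliers, line 8
  3: from grade_run, line 2
  4: from main, line 24
  5: from resolve_slot, line 14
A correct fix: line 25: replace `resolve_slot(5, base)` with `resolve_slot(base, 5)`.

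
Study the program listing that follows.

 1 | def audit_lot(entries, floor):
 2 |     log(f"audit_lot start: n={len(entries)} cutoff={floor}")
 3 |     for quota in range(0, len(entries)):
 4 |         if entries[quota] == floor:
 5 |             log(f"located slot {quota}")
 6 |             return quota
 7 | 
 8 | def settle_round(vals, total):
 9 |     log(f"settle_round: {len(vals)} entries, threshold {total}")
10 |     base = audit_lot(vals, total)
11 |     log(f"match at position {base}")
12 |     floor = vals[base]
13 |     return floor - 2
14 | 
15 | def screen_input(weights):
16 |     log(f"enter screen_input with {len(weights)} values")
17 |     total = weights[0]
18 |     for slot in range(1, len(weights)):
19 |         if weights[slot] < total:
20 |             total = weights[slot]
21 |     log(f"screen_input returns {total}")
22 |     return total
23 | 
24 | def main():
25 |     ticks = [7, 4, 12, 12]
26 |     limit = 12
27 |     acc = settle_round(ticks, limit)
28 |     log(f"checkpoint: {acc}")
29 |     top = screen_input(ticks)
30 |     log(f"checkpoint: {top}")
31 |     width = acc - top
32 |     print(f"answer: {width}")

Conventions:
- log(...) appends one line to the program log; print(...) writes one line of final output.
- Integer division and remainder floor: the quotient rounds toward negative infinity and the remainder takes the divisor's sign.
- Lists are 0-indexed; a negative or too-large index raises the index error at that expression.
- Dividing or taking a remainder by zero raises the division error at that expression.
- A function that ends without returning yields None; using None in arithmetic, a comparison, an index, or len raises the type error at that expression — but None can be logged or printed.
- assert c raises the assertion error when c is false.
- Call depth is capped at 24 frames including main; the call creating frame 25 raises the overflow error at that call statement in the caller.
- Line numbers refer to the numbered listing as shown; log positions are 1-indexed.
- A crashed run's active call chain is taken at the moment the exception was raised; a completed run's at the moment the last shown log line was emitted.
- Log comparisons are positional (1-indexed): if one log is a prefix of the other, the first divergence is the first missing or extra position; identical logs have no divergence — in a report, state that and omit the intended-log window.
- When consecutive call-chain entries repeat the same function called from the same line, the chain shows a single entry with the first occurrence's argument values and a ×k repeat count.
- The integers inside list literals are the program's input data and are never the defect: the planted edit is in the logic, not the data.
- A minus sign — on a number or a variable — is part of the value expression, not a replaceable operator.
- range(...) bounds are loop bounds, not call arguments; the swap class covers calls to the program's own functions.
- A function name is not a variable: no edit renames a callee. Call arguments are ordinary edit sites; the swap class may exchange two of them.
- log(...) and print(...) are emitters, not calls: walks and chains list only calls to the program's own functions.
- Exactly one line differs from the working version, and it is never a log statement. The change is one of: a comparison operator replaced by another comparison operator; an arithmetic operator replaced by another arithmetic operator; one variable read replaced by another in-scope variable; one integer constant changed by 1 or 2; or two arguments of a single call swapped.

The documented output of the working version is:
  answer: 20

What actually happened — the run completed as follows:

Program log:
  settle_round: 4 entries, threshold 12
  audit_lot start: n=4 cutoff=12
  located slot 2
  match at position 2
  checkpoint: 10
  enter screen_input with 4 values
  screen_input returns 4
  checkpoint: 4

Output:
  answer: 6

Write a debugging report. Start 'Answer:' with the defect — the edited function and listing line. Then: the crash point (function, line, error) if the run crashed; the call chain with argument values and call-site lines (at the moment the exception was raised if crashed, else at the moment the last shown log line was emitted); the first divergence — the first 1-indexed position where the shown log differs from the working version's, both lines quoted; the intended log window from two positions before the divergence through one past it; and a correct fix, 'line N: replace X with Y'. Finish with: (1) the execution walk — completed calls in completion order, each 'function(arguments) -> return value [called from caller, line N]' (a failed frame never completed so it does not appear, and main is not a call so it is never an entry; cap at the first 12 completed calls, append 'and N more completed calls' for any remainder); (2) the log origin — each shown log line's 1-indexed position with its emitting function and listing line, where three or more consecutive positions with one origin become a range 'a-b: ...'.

Answer: the defect is in settle_round at line 13.
Key observation: The log first diverges at position 5: the faulty run prints 'checkpoint: 10' where the working version prints 'checkpoint: 24'.
Call chain: main.
First divergence: position 5 — shown 'checkpoint: 10', intended 'checkpoint: 24'.
Intended log window:
  3: located slot 2
  4: match at position 2
  5: checkpoint: 24
  6: enter screen_input with 4 values
Execution walk:
  audit_lot([7, 4, 12, 12], 12) -> 2  [called from settle_round, line 10]
  settle_round([7, 4, 12, 12], 12) -> 10  [called from main, line 27]
  screen_input([7, 4, 12, 12]) -> 4  [called from main, line 29]
Log origins:
  1 — settle_round, line 9
  2 — audit_lot, line 2
  3 — audit_lot, line 5
  4 — settle_round, line 11
  5 — main, line 28
  6 — screen_input, line 16
  7 — screen_input, line 21
  8 — main, line 30
A correct fix: line 13: replace `-` with `*`.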